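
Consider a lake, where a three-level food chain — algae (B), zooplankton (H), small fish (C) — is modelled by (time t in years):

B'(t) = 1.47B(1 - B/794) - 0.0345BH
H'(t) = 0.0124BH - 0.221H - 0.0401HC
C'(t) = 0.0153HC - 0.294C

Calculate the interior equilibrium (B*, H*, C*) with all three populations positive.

B* ≈ 436, H* ≈ 19.2, C* ≈ 129

From dC/dt = 0: 0.0153H* = 0.294, so H* = 19.2.
From dB/dt = 0: 1.47(1 - B*/794) = 0.0345·19.2, giving B* = 794·(1 - 0.451) = 436.
From dH/dt = 0: 0.0124·436 - 0.221 = 0.0401C*, so C* = 5.18/0.0401 = 129.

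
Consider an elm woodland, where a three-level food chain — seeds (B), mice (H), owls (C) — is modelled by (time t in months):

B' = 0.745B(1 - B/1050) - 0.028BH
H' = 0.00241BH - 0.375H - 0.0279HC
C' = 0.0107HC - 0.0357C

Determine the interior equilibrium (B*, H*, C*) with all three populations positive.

B* ≈ 918, H* ≈ 3.34, C* ≈ 65.9

From dC/dt = 0: 0.0107H* = 0.0357, so H* = 3.34.
From dB/dt = 0: 0.745(1 - B*/1050) = 0.028·3.34, giving B* = 1050·(1 - 0.125) = 918.
From dH/dt = 0: 0.00241·918 - 0.375 = 0.0279C*, so C* = 1.84/0.0279 = 65.9.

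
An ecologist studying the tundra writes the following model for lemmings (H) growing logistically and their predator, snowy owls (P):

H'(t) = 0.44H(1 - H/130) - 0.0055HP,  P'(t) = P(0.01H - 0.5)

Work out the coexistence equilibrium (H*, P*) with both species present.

H* ≈ 50, P* ≈ 49.2

From dP/dt = 0 with P > 0: 0.01H* = 0.5, so H* = 50.
Substitute into dH/dt = 0: 0.44(1 - 50/130) = 0.0055P*.
The bracket is 0.615, giving P* = 0.271/0.0055 = 49.2.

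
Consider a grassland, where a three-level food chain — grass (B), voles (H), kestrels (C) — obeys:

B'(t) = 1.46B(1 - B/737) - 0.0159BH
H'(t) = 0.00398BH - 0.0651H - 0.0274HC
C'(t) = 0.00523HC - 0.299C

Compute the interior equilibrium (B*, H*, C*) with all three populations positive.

From dC/dt = 0: 0.00523H* = 0.299, so H* = 57.2.
From dB/dt = 0: 1.46(1 - B*/737) = 0.0159·57.2, giving B* = 737·(1 - 0.623) = 278.
From dH/dt = 0: 0.00398·278 - 0.0651 = 0.0274C*, so C* = 1.04/0.0274 = 38.

B* ≈ 278, H* ≈ 57.2, C* ≈ 38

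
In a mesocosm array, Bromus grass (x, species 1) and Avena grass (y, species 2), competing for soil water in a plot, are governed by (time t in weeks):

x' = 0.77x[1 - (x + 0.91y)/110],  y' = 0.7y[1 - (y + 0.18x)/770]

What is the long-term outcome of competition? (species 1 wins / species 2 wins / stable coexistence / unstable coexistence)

Compare the nullcline intercepts: K1/α12 = 110/0.91 = 121 < K2 = 770; K2/α21 = 770/0.18 = 4280 > K1 = 110.
Since the inequalities point opposite ways, species 2 can invade but species 1 cannot.

species 2 excludes species 1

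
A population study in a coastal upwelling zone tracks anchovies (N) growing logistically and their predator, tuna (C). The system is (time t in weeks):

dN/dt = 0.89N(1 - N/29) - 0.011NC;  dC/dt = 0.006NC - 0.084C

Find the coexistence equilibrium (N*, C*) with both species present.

N* ≈ 14, C* ≈ 41.8

From dC/dt = 0 with C > 0: 0.006N* = 0.084, so N* = 14.
Substitute into dN/dt = 0: 0.89(1 - 14/29) = 0.011C*.
The bracket is 0.517, giving C* = 0.46/0.011 = 41.8.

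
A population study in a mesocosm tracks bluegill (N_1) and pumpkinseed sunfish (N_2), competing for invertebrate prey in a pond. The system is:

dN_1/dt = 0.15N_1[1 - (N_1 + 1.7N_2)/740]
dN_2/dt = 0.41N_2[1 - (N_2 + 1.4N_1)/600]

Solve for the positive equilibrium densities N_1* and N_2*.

Setting both brackets to zero gives the nullclines N_1 + 1.7N_2 = 740 and 1.4N_1 + N_2 = 600.
Substituting N_2 = 600 - 1.4N_1 into the first: N_1(1 - 1.7·1.4) = 740 - 1.7·600.
So N_1* = -280/-1.38 = 203, and then N_2* = 600 - 1.4·203 = 316.

N_1* ≈ 203, N_2* ≈ 316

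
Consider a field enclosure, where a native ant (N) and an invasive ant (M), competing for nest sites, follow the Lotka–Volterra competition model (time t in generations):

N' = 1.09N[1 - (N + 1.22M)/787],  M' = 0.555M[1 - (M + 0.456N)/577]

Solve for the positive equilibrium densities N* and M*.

Setting both brackets to zero gives the nullclines N + 1.22M = 787 and 0.456N + M = 577.
Substituting M = 577 - 0.456N into the first: N(1 - 1.22·0.456) = 787 - 1.22·577.
So N* = 83.1/0.444 = 187, and then M* = 577 - 0.456·187 = 492.

N* ≈ 187, M* ≈ 492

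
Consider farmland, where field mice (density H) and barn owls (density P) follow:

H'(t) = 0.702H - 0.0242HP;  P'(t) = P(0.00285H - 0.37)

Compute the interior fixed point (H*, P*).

Set dP/dt = 0 with P > 0: 0.00285H - 0.37 = 0, so H* = 0.37/0.00285 = 130.
Set dH/dt = 0 with H > 0: 0.702 - 0.0242P = 0, so P* = 0.702/0.0242 = 29.

H* ≈ 130, P* ≈ 29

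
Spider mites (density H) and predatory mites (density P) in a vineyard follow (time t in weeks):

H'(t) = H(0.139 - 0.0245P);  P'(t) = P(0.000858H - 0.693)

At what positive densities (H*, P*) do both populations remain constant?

Set dP/dt = 0 with P > 0: 0.000858H - 0.693 = 0, so H* = 0.693/0.000858 = 808.
Set dH/dt = 0 with H > 0: 0.139 - 0.0245P = 0, so P* = 0.139/0.0245 = 5.67.

H* ≈ 808, P* ≈ 5.67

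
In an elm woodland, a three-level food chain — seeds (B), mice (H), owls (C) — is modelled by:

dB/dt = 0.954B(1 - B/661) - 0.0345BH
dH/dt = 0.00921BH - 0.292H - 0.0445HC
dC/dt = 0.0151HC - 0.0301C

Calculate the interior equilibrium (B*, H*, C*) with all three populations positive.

From dC/dt = 0: 0.0151H* = 0.0301, so H* = 1.99.
From dB/dt = 0: 0.954(1 - B*/661) = 0.0345·1.99, giving B* = 661·(1 - 0.0721) = 613.
From dH/dt = 0: 0.00921·613 - 0.292 = 0.0445C*, so C* = 5.36/0.0445 = 120.

B* ≈ 613, H* ≈ 1.99, C* ≈ 120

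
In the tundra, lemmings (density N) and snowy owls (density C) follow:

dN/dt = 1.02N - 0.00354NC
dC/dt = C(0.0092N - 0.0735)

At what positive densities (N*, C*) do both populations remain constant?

N* ≈ 7.99, C* ≈ 288

Set dC/dt = 0 with C > 0: 0.0092N - 0.0735 = 0, so N* = 0.0735/0.0092 = 7.99.
Set dN/dt = 0 with N > 0: 1.02 - 0.00354C = 0, so C* = 1.02/0.00354 = 288.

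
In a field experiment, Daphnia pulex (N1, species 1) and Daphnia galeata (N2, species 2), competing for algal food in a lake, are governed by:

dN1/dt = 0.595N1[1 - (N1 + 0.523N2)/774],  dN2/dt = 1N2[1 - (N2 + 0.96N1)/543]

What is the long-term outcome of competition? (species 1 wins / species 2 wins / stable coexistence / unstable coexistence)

Compare the nullcline intercepts: K1/α12 = 774/0.523 = 1480 > K2 = 543; K2/α21 = 543/0.96 = 566 < K1 = 774.
Since the inequalities point opposite ways, species 1 can invade but species 2 cannot.

species 1 excludes species 2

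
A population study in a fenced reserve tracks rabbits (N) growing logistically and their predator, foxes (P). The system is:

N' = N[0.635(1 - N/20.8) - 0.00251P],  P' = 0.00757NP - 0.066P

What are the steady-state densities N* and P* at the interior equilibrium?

From dP/dt = 0 with P > 0: 0.00757N* = 0.066, so N* = 8.72.
Substitute into dN/dt = 0: 0.635(1 - 8.72/20.8) = 0.00251P*.
The bracket is 0.581, giving P* = 0.369/0.00251 = 147.

N* ≈ 8.72, P* ≈ 147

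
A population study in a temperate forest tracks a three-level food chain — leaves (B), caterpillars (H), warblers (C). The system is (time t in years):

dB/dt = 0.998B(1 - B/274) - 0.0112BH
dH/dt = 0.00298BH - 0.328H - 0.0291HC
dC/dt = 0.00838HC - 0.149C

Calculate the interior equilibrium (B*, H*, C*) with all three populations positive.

B* ≈ 219, H* ≈ 17.8, C* ≈ 11.2

From dC/dt = 0: 0.00838H* = 0.149, so H* = 17.8.
From dB/dt = 0: 0.998(1 - B*/274) = 0.0112·17.8, giving B* = 274·(1 - 0.2) = 219.
From dH/dt = 0: 0.00298·219 - 0.328 = 0.0291C*, so C* = 0.326/0.0291 = 11.2.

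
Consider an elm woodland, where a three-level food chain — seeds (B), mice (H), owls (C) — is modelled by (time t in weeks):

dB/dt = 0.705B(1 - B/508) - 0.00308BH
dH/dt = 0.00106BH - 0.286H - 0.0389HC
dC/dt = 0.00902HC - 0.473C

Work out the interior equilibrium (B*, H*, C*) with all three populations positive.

B* ≈ 392, H* ≈ 52.4, C* ≈ 3.32

From dC/dt = 0: 0.00902H* = 0.473, so H* = 52.4.
From dB/dt = 0: 0.705(1 - B*/508) = 0.00308·52.4, giving B* = 508·(1 - 0.229) = 392.
From dH/dt = 0: 0.00106·392 - 0.286 = 0.0389C*, so C* = 0.129/0.0389 = 3.32.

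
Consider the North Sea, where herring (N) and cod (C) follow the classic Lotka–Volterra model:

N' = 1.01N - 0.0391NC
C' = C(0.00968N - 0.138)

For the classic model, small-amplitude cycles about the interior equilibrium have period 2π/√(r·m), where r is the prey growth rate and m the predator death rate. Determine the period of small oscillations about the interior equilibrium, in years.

Here r = 1.01 and m = 0.138, so r·m = 0.139.
ω = √0.139 = 0.373 per year, hence T = 2π/ω ≈ 16.8 years.

T ≈ 16.8 years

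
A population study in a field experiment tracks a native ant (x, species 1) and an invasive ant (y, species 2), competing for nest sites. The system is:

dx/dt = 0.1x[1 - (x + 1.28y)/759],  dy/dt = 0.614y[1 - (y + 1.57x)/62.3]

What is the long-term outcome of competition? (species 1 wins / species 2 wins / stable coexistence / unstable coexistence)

Compare the nullcline intercepts: K1/α12 = 759/1.28 = 593 > K2 = 62.3; K2/α21 = 62.3/1.57 = 39.7 < K1 = 759.
Since the inequalities point opposite ways, species 1 can invade but species 2 cannot.

species 1 excludes species 2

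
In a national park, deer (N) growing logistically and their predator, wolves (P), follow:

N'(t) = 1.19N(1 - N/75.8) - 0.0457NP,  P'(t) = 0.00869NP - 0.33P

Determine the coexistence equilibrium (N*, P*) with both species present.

N* ≈ 38, P* ≈ 13

From dP/dt = 0 with P > 0: 0.00869N* = 0.33, so N* = 38.
Substitute into dN/dt = 0: 1.19(1 - 38/75.8) = 0.0457P*.
The bracket is 0.499, giving P* = 0.594/0.0457 = 13.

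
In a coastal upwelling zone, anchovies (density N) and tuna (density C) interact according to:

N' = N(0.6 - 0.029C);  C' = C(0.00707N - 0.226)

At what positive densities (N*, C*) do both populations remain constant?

N* ≈ 32, C* ≈ 20.7

Set dC/dt = 0 with C > 0: 0.00707N - 0.226 = 0, so N* = 0.226/0.00707 = 32.
Set dN/dt = 0 with N > 0: 0.6 - 0.029C = 0, so C* = 0.6/0.029 = 20.7.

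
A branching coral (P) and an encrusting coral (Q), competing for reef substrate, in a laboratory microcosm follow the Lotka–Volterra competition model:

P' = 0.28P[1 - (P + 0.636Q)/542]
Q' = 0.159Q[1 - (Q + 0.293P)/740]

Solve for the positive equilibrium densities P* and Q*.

P* ≈ 87.7, Q* ≈ 714

Setting both brackets to zero gives the nullclines P + 0.636Q = 542 and 0.293P + Q = 740.
Substituting Q = 740 - 0.293P into the first: P(1 - 0.636·0.293) = 542 - 0.636·740.
So P* = 71.4/0.814 = 87.7, and then Q* = 740 - 0.293·87.7 = 714.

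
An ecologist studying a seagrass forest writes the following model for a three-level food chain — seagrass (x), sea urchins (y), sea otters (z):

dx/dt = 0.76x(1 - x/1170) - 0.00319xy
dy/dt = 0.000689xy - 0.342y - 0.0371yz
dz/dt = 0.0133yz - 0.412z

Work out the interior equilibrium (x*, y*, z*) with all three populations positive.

x* ≈ 1020, y* ≈ 31, z* ≈ 9.69

From dz/dt = 0: 0.0133y* = 0.412, so y* = 31.
From dx/dt = 0: 0.76(1 - x*/1170) = 0.00319·31, giving x* = 1170·(1 - 0.13) = 1020.
From dy/dt = 0: 0.000689·1020 - 0.342 = 0.0371z*, so z* = 0.359/0.0371 = 9.69.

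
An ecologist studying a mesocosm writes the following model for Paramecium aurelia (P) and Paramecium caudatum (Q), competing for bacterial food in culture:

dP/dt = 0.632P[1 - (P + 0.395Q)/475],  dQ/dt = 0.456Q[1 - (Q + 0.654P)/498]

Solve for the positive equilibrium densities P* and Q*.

Setting both brackets to zero gives the nullclines P + 0.395Q = 475 and 0.654P + Q = 498.
Substituting Q = 498 - 0.654P into the first: P(1 - 0.395·0.654) = 475 - 0.395·498.
So P* = 278/0.742 = 375, and then Q* = 498 - 0.654·375 = 253.

P* ≈ 375, Q* ≈ 253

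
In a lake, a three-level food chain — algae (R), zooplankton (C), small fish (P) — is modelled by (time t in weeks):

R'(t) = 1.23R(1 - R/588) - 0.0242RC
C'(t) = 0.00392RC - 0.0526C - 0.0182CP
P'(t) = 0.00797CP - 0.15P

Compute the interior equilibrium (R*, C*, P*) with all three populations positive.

From dP/dt = 0: 0.00797C* = 0.15, so C* = 18.8.
From dR/dt = 0: 1.23(1 - R*/588) = 0.0242·18.8, giving R* = 588·(1 - 0.37) = 370.
From dC/dt = 0: 0.00392·370 - 0.0526 = 0.0182P*, so P* = 1.4/0.0182 = 76.9.

R* ≈ 370, C* ≈ 18.8, P* ≈ 76.9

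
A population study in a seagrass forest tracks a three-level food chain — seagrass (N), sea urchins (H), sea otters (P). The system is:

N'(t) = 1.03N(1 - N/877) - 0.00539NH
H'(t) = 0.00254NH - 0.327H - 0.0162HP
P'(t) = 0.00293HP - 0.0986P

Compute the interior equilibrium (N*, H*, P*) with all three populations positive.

N* ≈ 723, H* ≈ 33.7, P* ≈ 93.1

From dP/dt = 0: 0.00293H* = 0.0986, so H* = 33.7.
From dN/dt = 0: 1.03(1 - N*/877) = 0.00539·33.7, giving N* = 877·(1 - 0.176) = 723.
From dH/dt = 0: 0.00254·723 - 0.327 = 0.0162P*, so P* = 1.51/0.0162 = 93.1.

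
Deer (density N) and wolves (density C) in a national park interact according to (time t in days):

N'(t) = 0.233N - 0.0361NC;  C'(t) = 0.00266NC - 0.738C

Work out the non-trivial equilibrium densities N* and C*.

N* ≈ 277, C* ≈ 6.45

Set dC/dt = 0 with C > 0: 0.00266N - 0.738 = 0, so N* = 0.738/0.00266 = 277.
Set dN/dt = 0 with N > 0: 0.233 - 0.0361C = 0, so C* = 0.233/0.0361 = 6.45.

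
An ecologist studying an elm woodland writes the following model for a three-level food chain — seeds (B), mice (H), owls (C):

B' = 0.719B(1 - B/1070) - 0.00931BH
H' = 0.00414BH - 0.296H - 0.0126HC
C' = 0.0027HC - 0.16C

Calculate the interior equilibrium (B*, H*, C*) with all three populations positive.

From dC/dt = 0: 0.0027H* = 0.16, so H* = 59.3.
From dB/dt = 0: 0.719(1 - B*/1070) = 0.00931·59.3, giving B* = 1070·(1 - 0.767) = 249.
From dH/dt = 0: 0.00414·249 - 0.296 = 0.0126C*, so C* = 0.735/0.0126 = 58.3.

B* ≈ 249, H* ≈ 59.3, C* ≈ 58.3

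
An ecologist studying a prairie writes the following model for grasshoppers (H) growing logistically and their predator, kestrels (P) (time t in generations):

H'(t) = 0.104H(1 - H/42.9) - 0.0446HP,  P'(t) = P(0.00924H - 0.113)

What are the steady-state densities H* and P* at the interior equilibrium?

From dP/dt = 0 with P > 0: 0.00924H* = 0.113, so H* = 12.2.
Substitute into dH/dt = 0: 0.104(1 - 12.2/42.9) = 0.0446P*.
The bracket is 0.715, giving P* = 0.0744/0.0446 = 1.67.

H* ≈ 12.2, P* ≈ 1.67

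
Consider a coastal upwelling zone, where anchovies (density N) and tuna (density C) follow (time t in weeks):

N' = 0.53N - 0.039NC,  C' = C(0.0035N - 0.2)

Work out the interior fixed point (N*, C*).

Set dC/dt = 0 with C > 0: 0.0035N - 0.2 = 0, so N* = 0.2/0.0035 = 57.1.
Set dN/dt = 0 with N > 0: 0.53 - 0.039C = 0, so C* = 0.53/0.039 = 13.6.

N* ≈ 57.1, C* ≈ 13.6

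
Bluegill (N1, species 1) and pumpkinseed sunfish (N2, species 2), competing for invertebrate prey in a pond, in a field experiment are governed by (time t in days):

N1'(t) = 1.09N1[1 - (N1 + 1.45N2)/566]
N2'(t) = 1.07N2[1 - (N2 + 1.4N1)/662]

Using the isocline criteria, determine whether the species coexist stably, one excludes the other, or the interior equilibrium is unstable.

unstable coexistence (outcome depends on initial conditions)

Compare the nullcline intercepts: K1/α12 = 566/1.45 = 390 < K2 = 662; K2/α21 = 662/1.4 = 473 < K1 = 566.
Since both are reversed, neither can invade when rare; the interior point is a saddle.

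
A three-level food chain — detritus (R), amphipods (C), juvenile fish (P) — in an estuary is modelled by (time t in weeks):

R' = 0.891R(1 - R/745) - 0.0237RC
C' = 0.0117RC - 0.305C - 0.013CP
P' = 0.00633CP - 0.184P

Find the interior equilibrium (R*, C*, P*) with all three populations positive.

R* ≈ 169, C* ≈ 29.1, P* ≈ 129

From dP/dt = 0: 0.00633C* = 0.184, so C* = 29.1.
From dR/dt = 0: 0.891(1 - R*/745) = 0.0237·29.1, giving R* = 745·(1 - 0.773) = 169.
From dC/dt = 0: 0.0117·169 - 0.305 = 0.013P*, so P* = 1.67/0.013 = 129.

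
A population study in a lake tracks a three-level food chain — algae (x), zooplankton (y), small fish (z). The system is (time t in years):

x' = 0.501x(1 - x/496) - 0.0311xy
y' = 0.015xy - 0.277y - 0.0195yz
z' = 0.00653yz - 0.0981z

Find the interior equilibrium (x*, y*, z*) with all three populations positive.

From dz/dt = 0: 0.00653y* = 0.0981, so y* = 15.
From dx/dt = 0: 0.501(1 - x*/496) = 0.0311·15, giving x* = 496·(1 - 0.933) = 33.4.
From dy/dt = 0: 0.015·33.4 - 0.277 = 0.0195z*, so z* = 0.225/0.0195 = 11.5.

x* ≈ 33.4, y* ≈ 15, z* ≈ 11.5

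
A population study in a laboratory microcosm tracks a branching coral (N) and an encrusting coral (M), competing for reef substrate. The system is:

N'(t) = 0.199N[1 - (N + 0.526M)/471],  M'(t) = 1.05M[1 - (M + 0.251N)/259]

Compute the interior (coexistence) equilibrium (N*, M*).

Setting both brackets to zero gives the nullclines N + 0.526M = 471 and 0.251N + M = 259.
Substituting M = 259 - 0.251N into the first: N(1 - 0.526·0.251) = 471 - 0.526·259.
So N* = 335/0.868 = 386, and then M* = 259 - 0.251·386 = 162.

N* ≈ 386, M* ≈ 162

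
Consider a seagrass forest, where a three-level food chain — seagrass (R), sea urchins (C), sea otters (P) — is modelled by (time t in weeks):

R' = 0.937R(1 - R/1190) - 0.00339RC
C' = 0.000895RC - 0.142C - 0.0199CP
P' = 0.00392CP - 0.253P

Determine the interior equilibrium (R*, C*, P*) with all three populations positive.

From dP/dt = 0: 0.00392C* = 0.253, so C* = 64.5.
From dR/dt = 0: 0.937(1 - R*/1190) = 0.00339·64.5, giving R* = 1190·(1 - 0.234) = 912.
From dC/dt = 0: 0.000895·912 - 0.142 = 0.0199P*, so P* = 0.674/0.0199 = 33.9.

R* ≈ 912, C* ≈ 64.5, P* ≈ 33.9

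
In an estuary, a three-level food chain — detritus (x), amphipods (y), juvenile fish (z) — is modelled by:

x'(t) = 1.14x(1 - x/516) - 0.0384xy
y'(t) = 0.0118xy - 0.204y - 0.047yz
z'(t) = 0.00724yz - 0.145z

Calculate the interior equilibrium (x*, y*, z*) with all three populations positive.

From dz/dt = 0: 0.00724y* = 0.145, so y* = 20.
From dx/dt = 0: 1.14(1 - x*/516) = 0.0384·20, giving x* = 516·(1 - 0.675) = 168.
From dy/dt = 0: 0.0118·168 - 0.204 = 0.047z*, so z* = 1.78/0.047 = 37.8.

x* ≈ 168, y* ≈ 20, z* ≈ 37.8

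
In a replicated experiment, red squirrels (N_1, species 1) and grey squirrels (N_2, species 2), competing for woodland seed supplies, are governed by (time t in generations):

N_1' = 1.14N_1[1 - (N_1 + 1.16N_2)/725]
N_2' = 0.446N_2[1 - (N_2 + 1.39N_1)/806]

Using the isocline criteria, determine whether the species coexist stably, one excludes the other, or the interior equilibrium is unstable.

Compare the nullcline intercepts: K1/α12 = 725/1.16 = 625 < K2 = 806; K2/α21 = 806/1.39 = 580 < K1 = 725.
Since both are reversed, neither can invade when rare; the interior point is a saddle.

unstable coexistence (outcome depends on initial conditions)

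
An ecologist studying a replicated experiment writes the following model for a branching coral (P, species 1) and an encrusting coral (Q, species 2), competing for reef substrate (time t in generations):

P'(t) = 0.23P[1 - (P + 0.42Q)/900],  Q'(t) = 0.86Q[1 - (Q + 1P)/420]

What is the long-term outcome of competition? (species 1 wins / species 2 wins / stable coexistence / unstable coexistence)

Compare the nullcline intercepts: K1/α12 = 900/0.42 = 2140 > K2 = 420; K2/α21 = 420/1 = 420 < K1 = 900.
Since the inequalities point opposite ways, species 1 can invade but species 2 cannot.

species 1 excludes species 2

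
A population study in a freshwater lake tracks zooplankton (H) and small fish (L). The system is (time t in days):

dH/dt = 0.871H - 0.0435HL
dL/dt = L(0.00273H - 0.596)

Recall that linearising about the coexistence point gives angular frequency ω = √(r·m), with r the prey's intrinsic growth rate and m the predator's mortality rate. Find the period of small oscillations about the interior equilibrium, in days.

T ≈ 8.72 days

Here r = 0.871 and m = 0.596, so r·m = 0.519.
ω = √0.519 = 0.72 per day, hence T = 2π/ω ≈ 8.72 days.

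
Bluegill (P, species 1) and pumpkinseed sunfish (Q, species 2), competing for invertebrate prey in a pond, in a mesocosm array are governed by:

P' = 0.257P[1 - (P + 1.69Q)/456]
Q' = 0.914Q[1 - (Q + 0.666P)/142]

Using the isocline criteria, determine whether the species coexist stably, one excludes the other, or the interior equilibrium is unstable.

Compare the nullcline intercepts: K1/α12 = 456/1.69 = 270 > K2 = 142; K2/α21 = 142/0.666 = 213 < K1 = 456.
Since the inequalities point opposite ways, species 1 can invade but species 2 cannot.

species 1 excludes species 2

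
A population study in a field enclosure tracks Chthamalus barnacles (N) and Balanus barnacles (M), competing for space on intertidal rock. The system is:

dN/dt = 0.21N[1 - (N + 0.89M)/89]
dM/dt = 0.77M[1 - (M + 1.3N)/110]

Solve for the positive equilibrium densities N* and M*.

N* ≈ 56.7, M* ≈ 36.3

Setting both brackets to zero gives the nullclines N + 0.89M = 89 and 1.3N + M = 110.
Substituting M = 110 - 1.3N into the first: N(1 - 0.89·1.3) = 89 - 0.89·110.
So N* = -8.9/-0.157 = 56.7, and then M* = 110 - 1.3·56.7 = 36.3.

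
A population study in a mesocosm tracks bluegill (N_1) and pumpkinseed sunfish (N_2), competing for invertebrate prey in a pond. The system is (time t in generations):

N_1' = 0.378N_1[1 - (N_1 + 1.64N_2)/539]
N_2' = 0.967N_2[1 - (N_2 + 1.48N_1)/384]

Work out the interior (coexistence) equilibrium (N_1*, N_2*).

Setting both brackets to zero gives the nullclines N_1 + 1.64N_2 = 539 and 1.48N_1 + N_2 = 384.
Substituting N_2 = 384 - 1.48N_1 into the first: N_1(1 - 1.64·1.48) = 539 - 1.64·384.
So N_1* = -90.8/-1.43 = 63.6, and then N_2* = 384 - 1.48·63.6 = 290.

N_1* ≈ 63.6, N_2* ≈ 290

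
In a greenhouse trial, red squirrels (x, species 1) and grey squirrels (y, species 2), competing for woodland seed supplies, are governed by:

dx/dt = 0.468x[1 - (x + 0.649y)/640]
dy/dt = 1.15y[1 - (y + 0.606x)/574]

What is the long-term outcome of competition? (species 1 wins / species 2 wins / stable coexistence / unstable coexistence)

stable coexistence

Compare the nullcline intercepts: K1/α12 = 640/0.649 = 986 > K2 = 574; K2/α21 = 574/0.606 = 947 > K1 = 640.
Since both inequalities hold, each species can invade when rare, so the interior equilibrium is stable.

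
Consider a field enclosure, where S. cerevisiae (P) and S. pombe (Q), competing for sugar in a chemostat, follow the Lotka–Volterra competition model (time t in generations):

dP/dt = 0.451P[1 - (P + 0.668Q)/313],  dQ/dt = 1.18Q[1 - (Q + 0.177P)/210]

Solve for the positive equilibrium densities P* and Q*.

Setting both brackets to zero gives the nullclines P + 0.668Q = 313 and 0.177P + Q = 210.
Substituting Q = 210 - 0.177P into the first: P(1 - 0.668·0.177) = 313 - 0.668·210.
So P* = 173/0.882 = 196, and then Q* = 210 - 0.177·196 = 175.

P* ≈ 196, Q* ≈ 175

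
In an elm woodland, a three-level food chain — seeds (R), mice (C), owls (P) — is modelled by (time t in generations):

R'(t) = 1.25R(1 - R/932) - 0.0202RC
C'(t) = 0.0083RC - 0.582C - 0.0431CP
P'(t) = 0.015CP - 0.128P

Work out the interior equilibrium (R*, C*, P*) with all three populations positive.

R* ≈ 803, C* ≈ 8.53, P* ≈ 141

From dP/dt = 0: 0.015C* = 0.128, so C* = 8.53.
From dR/dt = 0: 1.25(1 - R*/932) = 0.0202·8.53, giving R* = 932·(1 - 0.138) = 803.
From dC/dt = 0: 0.0083·803 - 0.582 = 0.0431P*, so P* = 6.09/0.0431 = 141.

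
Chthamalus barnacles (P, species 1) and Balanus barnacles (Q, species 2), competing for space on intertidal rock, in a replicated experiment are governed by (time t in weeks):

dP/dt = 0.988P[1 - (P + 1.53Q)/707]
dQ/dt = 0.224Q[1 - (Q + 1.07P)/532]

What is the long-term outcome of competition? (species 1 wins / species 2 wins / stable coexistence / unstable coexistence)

unstable coexistence (outcome depends on initial conditions)

Compare the nullcline intercepts: K1/α12 = 707/1.53 = 462 < K2 = 532; K2/α21 = 532/1.07 = 497 < K1 = 707.
Since both are reversed, neither can invade when rare; the interior point is a saddle.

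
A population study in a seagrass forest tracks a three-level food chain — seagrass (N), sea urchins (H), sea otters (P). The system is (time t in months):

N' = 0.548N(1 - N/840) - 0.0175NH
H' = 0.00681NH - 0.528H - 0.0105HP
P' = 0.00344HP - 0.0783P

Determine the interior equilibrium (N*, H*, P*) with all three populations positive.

From dP/dt = 0: 0.00344H* = 0.0783, so H* = 22.8.
From dN/dt = 0: 0.548(1 - N*/840) = 0.0175·22.8, giving N* = 840·(1 - 0.727) = 229.
From dH/dt = 0: 0.00681·229 - 0.528 = 0.0105P*, so P* = 1.03/0.0105 = 98.5.

N* ≈ 229, H* ≈ 22.8, P* ≈ 98.5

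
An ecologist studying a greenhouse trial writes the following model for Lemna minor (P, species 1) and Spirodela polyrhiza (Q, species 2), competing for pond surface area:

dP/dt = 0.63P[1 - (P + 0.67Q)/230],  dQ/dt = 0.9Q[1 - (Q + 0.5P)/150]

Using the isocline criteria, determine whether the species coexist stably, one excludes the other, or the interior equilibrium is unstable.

stable coexistence

Compare the nullcline intercepts: K1/α12 = 230/0.67 = 343 > K2 = 150; K2/α21 = 150/0.5 = 300 > K1 = 230.
Since both inequalities hold, each species can invade when rare, so the interior equilibrium is stable.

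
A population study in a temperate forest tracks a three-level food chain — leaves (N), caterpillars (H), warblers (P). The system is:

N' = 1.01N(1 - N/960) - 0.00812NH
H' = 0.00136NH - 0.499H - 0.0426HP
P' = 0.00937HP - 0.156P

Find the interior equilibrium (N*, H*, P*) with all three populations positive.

From dP/dt = 0: 0.00937H* = 0.156, so H* = 16.6.
From dN/dt = 0: 1.01(1 - N*/960) = 0.00812·16.6, giving N* = 960·(1 - 0.134) = 832.
From dH/dt = 0: 0.00136·832 - 0.499 = 0.0426P*, so P* = 0.632/0.0426 = 14.8.

N* ≈ 832, H* ≈ 16.6, P* ≈ 14.8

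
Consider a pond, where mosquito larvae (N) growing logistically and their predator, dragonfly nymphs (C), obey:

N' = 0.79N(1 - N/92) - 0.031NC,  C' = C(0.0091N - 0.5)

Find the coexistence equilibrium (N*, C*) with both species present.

From dC/dt = 0 with C > 0: 0.0091N* = 0.5, so N* = 54.9.
Substitute into dN/dt = 0: 0.79(1 - 54.9/92) = 0.031C*.
The bracket is 0.403, giving C* = 0.318/0.031 = 10.3.

N* ≈ 54.9, C* ≈ 10.3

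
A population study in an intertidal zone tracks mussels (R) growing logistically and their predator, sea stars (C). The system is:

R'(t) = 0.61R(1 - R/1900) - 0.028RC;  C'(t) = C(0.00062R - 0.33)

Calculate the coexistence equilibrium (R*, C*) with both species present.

R* ≈ 532, C* ≈ 15.7

From dC/dt = 0 with C > 0: 0.00062R* = 0.33, so R* = 532.
Substitute into dR/dt = 0: 0.61(1 - 532/1900) = 0.028C*.
The bracket is 0.72, giving C* = 0.439/0.028 = 15.7.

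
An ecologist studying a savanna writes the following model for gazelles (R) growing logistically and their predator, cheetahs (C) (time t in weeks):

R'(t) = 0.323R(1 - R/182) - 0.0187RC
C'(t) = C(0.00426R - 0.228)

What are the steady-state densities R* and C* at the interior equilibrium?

From dC/dt = 0 with C > 0: 0.00426R* = 0.228, so R* = 53.5.
Substitute into dR/dt = 0: 0.323(1 - 53.5/182) = 0.0187C*.
The bracket is 0.706, giving C* = 0.228/0.0187 = 12.2.

R* ≈ 53.5, C* ≈ 12.2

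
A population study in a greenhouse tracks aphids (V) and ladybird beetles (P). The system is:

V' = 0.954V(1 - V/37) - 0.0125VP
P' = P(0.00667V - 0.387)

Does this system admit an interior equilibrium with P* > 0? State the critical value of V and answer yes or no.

The predator equation gives dP/dt > 0 only when V > 0.387/0.00667 = 58.
Without the predator, V → K = 37. Since 37 < 58, the predator cannot invade.

Threshold V = 58; K < 58, so no, the predator goes extinct.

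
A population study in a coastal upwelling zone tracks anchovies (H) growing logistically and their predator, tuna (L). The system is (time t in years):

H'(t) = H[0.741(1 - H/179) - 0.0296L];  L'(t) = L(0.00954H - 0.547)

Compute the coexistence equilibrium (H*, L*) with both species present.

H* ≈ 57.3, L* ≈ 17

From dL/dt = 0 with L > 0: 0.00954H* = 0.547, so H* = 57.3.
Substitute into dH/dt = 0: 0.741(1 - 57.3/179) = 0.0296L*.
The bracket is 0.68, giving L* = 0.504/0.0296 = 17.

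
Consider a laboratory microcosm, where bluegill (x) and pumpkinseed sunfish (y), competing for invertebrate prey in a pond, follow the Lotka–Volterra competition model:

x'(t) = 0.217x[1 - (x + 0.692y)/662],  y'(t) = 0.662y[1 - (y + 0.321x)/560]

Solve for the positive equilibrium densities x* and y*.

Setting both brackets to zero gives the nullclines x + 0.692y = 662 and 0.321x + y = 560.
Substituting y = 560 - 0.321x into the first: x(1 - 0.692·0.321) = 662 - 0.692·560.
So x* = 274/0.778 = 353, and then y* = 560 - 0.321·353 = 447.

x* ≈ 353, y* ≈ 447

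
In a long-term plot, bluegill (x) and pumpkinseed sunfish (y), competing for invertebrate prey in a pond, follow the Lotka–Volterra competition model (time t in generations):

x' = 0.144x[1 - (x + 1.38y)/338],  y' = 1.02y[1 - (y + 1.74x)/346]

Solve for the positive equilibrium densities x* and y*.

Setting both brackets to zero gives the nullclines x + 1.38y = 338 and 1.74x + y = 346.
Substituting y = 346 - 1.74x into the first: x(1 - 1.38·1.74) = 338 - 1.38·346.
So x* = -139/-1.4 = 99.5, and then y* = 346 - 1.74·99.5 = 173.

x* ≈ 99.5, y* ≈ 173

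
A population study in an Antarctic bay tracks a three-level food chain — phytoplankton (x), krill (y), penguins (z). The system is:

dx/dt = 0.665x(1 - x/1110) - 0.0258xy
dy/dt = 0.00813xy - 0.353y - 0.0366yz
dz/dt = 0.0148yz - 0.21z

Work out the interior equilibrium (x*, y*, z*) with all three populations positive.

From dz/dt = 0: 0.0148y* = 0.21, so y* = 14.2.
From dx/dt = 0: 0.665(1 - x*/1110) = 0.0258·14.2, giving x* = 1110·(1 - 0.55) = 499.
From dy/dt = 0: 0.00813·499 - 0.353 = 0.0366z*, so z* = 3.7/0.0366 = 101.

x* ≈ 499, y* ≈ 14.2, z* ≈ 101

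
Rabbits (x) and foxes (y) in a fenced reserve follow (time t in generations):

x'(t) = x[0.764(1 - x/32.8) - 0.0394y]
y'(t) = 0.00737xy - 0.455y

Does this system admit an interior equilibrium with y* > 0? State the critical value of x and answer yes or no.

The predator equation gives dy/dt > 0 only when x > 0.455/0.00737 = 61.7.
Without the predator, x → K = 32.8. Since 32.8 < 61.7, the predator cannot invade.

Threshold x = 61.7; K < 61.7, so no, the predator goes extinct.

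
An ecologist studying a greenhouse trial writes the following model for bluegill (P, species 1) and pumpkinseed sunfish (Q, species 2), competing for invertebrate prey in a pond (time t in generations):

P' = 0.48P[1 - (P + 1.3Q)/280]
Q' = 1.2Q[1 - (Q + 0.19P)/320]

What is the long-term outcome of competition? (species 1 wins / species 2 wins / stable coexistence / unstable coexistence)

species 2 excludes species 1

Compare the nullcline intercepts: K1/α12 = 280/1.3 = 215 < K2 = 320; K2/α21 = 320/0.19 = 1680 > K1 = 280.
Since the inequalities point opposite ways, species 2 can invade but species 1 cannot.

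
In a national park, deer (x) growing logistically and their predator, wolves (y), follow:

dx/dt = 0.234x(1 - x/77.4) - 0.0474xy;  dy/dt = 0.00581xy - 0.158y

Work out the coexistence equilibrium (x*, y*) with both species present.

x* ≈ 27.2, y* ≈ 3.2

From dy/dt = 0 with y > 0: 0.00581x* = 0.158, so x* = 27.2.
Substitute into dx/dt = 0: 0.234(1 - 27.2/77.4) = 0.0474y*.
The bracket is 0.649, giving y* = 0.152/0.0474 = 3.2.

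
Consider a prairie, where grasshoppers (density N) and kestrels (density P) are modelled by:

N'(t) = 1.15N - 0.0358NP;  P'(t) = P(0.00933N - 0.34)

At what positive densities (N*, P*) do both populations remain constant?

N* ≈ 36.4, P* ≈ 32.1

Set dP/dt = 0 with P > 0: 0.00933N - 0.34 = 0, so N* = 0.34/0.00933 = 36.4.
Set dN/dt = 0 with N > 0: 1.15 - 0.0358P = 0, so P* = 1.15/0.0358 = 32.1.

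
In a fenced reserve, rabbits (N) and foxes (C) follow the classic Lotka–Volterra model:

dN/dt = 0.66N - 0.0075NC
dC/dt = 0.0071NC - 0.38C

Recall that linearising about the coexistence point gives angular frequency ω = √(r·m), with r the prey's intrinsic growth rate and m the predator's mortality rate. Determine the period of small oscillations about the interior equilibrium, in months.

Here r = 0.66 and m = 0.38, so r·m = 0.251.
ω = √0.251 = 0.501 per month, hence T = 2π/ω ≈ 12.5 months.

T ≈ 12.5 months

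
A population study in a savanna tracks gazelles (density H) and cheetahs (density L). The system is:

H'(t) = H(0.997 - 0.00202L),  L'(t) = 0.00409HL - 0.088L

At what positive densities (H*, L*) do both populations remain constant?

H* ≈ 21.5, L* ≈ 494

Set dL/dt = 0 with L > 0: 0.00409H - 0.088 = 0, so H* = 0.088/0.00409 = 21.5.
Set dH/dt = 0 with H > 0: 0.997 - 0.00202L = 0, so L* = 0.997/0.00202 = 494.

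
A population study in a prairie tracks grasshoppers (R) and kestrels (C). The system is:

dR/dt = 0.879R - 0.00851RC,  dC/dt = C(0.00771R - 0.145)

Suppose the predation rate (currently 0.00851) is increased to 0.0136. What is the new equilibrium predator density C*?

C* ≈ 64.6

At the interior fixed point, setting dR/dt = 0 with R > 0 fixes C* = (prey growth rate)/(RC coefficient) — independent of the other coefficients.
With the change, C* = 0.879/0.0136 = 64.6; it falls from 103.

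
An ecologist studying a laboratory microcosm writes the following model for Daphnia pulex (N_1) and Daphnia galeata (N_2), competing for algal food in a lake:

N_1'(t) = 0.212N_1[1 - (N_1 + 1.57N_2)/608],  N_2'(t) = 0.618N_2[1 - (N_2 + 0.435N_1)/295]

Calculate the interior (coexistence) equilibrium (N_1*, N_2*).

N_1* ≈ 457, N_2* ≈ 96.3

Setting both brackets to zero gives the nullclines N_1 + 1.57N_2 = 608 and 0.435N_1 + N_2 = 295.
Substituting N_2 = 295 - 0.435N_1 into the first: N_1(1 - 1.57·0.435) = 608 - 1.57·295.
So N_1* = 145/0.317 = 457, and then N_2* = 295 - 0.435·457 = 96.3.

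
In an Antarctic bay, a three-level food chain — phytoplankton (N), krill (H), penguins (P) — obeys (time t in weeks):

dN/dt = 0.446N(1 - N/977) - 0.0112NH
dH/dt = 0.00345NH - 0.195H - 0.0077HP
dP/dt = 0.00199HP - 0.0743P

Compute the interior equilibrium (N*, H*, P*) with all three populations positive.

N* ≈ 61, H* ≈ 37.3, P* ≈ 1.99

From dP/dt = 0: 0.00199H* = 0.0743, so H* = 37.3.
From dN/dt = 0: 0.446(1 - N*/977) = 0.0112·37.3, giving N* = 977·(1 - 0.938) = 61.
From dH/dt = 0: 0.00345·61 - 0.195 = 0.0077P*, so P* = 0.0153/0.0077 = 1.99.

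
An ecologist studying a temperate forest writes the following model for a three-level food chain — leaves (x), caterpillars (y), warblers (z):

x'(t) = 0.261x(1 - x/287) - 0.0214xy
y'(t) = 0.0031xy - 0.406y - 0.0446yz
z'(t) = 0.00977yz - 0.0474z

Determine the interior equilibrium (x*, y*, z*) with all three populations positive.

x* ≈ 173, y* ≈ 4.85, z* ≈ 2.91

From dz/dt = 0: 0.00977y* = 0.0474, so y* = 4.85.
From dx/dt = 0: 0.261(1 - x*/287) = 0.0214·4.85, giving x* = 287·(1 - 0.398) = 173.
From dy/dt = 0: 0.0031·173 - 0.406 = 0.0446z*, so z* = 0.13/0.0446 = 2.91.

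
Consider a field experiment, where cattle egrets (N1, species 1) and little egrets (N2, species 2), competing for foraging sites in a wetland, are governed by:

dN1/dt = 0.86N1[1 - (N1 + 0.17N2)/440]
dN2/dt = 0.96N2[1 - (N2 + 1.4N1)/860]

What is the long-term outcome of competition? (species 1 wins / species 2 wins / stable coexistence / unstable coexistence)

Compare the nullcline intercepts: K1/α12 = 440/0.17 = 2590 > K2 = 860; K2/α21 = 860/1.4 = 614 > K1 = 440.
Since both inequalities hold, each species can invade when rare, so the interior equilibrium is stable.

stable coexistence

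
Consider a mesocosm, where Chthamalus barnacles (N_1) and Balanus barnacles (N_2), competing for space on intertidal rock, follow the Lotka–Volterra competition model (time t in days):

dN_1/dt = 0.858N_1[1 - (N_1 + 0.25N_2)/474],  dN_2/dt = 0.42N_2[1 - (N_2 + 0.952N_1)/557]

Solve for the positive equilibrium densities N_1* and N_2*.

N_1* ≈ 439, N_2* ≈ 139

Setting both brackets to zero gives the nullclines N_1 + 0.25N_2 = 474 and 0.952N_1 + N_2 = 557.
Substituting N_2 = 557 - 0.952N_1 into the first: N_1(1 - 0.25·0.952) = 474 - 0.25·557.
So N_1* = 335/0.762 = 439, and then N_2* = 557 - 0.952·439 = 139.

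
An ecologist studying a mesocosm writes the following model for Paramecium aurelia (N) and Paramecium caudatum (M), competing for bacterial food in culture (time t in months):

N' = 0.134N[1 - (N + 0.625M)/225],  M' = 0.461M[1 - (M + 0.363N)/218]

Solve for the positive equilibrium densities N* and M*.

N* ≈ 115, M* ≈ 176

Setting both brackets to zero gives the nullclines N + 0.625M = 225 and 0.363N + M = 218.
Substituting M = 218 - 0.363N into the first: N(1 - 0.625·0.363) = 225 - 0.625·218.
So N* = 88.8/0.773 = 115, and then M* = 218 - 0.363·115 = 176.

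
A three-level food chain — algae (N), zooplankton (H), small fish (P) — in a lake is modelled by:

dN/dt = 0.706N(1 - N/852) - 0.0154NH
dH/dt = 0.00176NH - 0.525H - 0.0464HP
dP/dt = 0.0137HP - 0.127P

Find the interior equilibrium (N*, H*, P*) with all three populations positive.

From dP/dt = 0: 0.0137H* = 0.127, so H* = 9.27.
From dN/dt = 0: 0.706(1 - N*/852) = 0.0154·9.27, giving N* = 852·(1 - 0.202) = 680.
From dH/dt = 0: 0.00176·680 - 0.525 = 0.0464P*, so P* = 0.671/0.0464 = 14.5.

N* ≈ 680, H* ≈ 9.27, P* ≈ 14.5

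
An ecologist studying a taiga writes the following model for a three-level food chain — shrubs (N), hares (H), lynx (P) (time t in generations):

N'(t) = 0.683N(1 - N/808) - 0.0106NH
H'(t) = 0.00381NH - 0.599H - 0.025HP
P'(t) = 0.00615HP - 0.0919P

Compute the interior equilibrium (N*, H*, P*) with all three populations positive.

N* ≈ 621, H* ≈ 14.9, P* ≈ 70.6

From dP/dt = 0: 0.00615H* = 0.0919, so H* = 14.9.
From dN/dt = 0: 0.683(1 - N*/808) = 0.0106·14.9, giving N* = 808·(1 - 0.232) = 621.
From dH/dt = 0: 0.00381·621 - 0.599 = 0.025P*, so P* = 1.77/0.025 = 70.6.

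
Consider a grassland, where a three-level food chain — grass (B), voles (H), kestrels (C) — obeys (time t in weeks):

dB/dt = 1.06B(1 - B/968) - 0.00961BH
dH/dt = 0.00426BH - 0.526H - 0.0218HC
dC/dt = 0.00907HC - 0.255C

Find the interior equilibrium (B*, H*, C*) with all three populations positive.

B* ≈ 721, H* ≈ 28.1, C* ≈ 117

From dC/dt = 0: 0.00907H* = 0.255, so H* = 28.1.
From dB/dt = 0: 1.06(1 - B*/968) = 0.00961·28.1, giving B* = 968·(1 - 0.255) = 721.
From dH/dt = 0: 0.00426·721 - 0.526 = 0.0218C*, so C* = 2.55/0.0218 = 117.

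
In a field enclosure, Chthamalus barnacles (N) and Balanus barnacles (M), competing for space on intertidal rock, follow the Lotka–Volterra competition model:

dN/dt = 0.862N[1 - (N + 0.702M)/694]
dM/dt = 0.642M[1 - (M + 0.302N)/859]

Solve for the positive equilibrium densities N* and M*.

N* ≈ 115, M* ≈ 824

Setting both brackets to zero gives the nullclines N + 0.702M = 694 and 0.302N + M = 859.
Substituting M = 859 - 0.302N into the first: N(1 - 0.702·0.302) = 694 - 0.702·859.
So N* = 91/0.788 = 115, and then M* = 859 - 0.302·115 = 824.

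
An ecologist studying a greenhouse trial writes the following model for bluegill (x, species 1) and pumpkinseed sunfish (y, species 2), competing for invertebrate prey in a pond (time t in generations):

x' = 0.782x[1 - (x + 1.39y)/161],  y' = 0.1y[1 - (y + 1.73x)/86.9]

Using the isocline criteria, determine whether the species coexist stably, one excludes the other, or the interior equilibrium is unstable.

Compare the nullcline intercepts: K1/α12 = 161/1.39 = 116 > K2 = 86.9; K2/α21 = 86.9/1.73 = 50.2 < K1 = 161.
Since the inequalities point opposite ways, species 1 can invade but species 2 cannot.

species 1 excludes species 2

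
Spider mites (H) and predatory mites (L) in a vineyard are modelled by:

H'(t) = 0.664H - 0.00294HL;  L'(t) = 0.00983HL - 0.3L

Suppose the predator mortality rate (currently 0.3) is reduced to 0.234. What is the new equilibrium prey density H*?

At the interior fixed point, setting dL/dt = 0 with L > 0 fixes H* = (predator death rate)/(HL coefficient) — independent of the other coefficients.
With the change, H* = 0.234/0.00983 = 23.8; it falls from 30.5.

H* ≈ 23.8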